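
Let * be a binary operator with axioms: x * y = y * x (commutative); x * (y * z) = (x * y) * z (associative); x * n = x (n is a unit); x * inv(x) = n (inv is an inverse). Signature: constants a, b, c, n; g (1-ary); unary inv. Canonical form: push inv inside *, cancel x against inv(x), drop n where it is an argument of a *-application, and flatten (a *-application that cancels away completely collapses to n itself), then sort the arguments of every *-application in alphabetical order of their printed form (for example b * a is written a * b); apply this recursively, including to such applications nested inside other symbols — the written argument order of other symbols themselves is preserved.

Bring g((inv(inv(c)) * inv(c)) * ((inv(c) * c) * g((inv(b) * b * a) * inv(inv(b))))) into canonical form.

Answer: g(g(a * b))

Derivation:
Focus inside:  (inv(inv(c)) * inv(c)) * ((inv(c) * c) * g((inv(b) * b * a) * inv(inv(b))))
Push inv inside:  distribute inv over * and collapse double inv
Cancel inverse pairs:  c cancels
Combine occurrences:  g(a * b)
Rebuild:  g(g(a * b))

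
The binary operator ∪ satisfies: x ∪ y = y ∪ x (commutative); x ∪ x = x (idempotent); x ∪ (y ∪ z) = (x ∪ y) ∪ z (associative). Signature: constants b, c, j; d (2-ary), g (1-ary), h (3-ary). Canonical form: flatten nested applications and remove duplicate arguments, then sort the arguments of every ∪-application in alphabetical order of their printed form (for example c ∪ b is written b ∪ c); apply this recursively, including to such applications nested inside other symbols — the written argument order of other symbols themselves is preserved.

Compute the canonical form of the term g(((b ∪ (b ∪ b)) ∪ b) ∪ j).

Answer: g(b ∪ j)

Derivation:
Work inside:  ((b ∪ (b ∪ b)) ∪ b) ∪ j
Merge nested applications:  b ∪ b ∪ b ∪ b ∪ j
Deduplicate:  drop duplicate b, b, b
Sort:  b ∪ j
Reassemble:  g(b ∪ j)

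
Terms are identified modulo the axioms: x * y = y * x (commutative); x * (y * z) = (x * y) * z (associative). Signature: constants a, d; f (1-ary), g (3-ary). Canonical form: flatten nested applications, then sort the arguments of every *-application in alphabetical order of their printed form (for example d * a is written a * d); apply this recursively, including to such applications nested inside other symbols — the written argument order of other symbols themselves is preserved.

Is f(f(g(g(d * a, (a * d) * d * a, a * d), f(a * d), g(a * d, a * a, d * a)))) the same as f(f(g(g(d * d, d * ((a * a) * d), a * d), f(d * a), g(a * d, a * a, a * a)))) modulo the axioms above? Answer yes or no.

Answer: no — f(f(g(g(a * d, a * a * d * d, a * d), f(a * d), g(a * d, a * a, a * d)))) vs f(f(g(g(d * d, a * a * d * d, a * d), f(a * d), g(a * d, a * a, a * a))))

Derivation:
Left:  f(f(g(g(d * a, (a * d) * d * a, a * d), f(a * d), g(a * d, a * a, d * a))))
  Focus inside:  (a * d) * d * a
  Merge nested applications:  a * d * d * a
  Order the arguments:  a * a * d * d
  Put back:  f(f(g(g(a * d, a * a * d * d, a * d), f(a * d), g(a * d, a * a, a * d))))
Right:  f(f(g(g(d * d, d * ((a * a) * d), a * d), f(d * a), g(a * d, a * a, a * a))))
  Descend into:  d * ((a * a) * d)
  Un-nest:  d * a * a * d
  Sort:  a * a * d * d
  Put back:  f(f(g(g(d * d, a * a * d * d, a * d), f(a * d), g(a * d, a * a, a * a))))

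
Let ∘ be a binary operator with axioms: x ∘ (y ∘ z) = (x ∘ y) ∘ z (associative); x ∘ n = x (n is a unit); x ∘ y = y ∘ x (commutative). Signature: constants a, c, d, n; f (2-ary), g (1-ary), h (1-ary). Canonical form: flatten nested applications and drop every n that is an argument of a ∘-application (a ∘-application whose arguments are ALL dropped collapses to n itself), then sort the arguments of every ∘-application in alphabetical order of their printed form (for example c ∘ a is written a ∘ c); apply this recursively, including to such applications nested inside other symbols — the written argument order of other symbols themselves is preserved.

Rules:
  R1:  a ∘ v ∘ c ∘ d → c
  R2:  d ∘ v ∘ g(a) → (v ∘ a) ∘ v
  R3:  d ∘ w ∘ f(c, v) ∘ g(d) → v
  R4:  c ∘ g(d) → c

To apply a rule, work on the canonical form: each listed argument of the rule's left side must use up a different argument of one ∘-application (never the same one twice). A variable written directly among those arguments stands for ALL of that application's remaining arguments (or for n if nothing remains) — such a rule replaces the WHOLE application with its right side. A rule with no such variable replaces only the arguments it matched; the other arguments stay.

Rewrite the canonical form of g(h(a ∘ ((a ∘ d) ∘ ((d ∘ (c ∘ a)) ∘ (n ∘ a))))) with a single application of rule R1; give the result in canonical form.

Canonical form:  g(h(a ∘ a ∘ a ∘ a ∘ c ∘ d ∘ d))
Apply R1:  consuming a, c, d;  v := a ∘ a ∘ a ∘ d
Every leftover argument binds to the variable; the entire application is replaced.
New term:  g(h(c))

Answer: g(h(c))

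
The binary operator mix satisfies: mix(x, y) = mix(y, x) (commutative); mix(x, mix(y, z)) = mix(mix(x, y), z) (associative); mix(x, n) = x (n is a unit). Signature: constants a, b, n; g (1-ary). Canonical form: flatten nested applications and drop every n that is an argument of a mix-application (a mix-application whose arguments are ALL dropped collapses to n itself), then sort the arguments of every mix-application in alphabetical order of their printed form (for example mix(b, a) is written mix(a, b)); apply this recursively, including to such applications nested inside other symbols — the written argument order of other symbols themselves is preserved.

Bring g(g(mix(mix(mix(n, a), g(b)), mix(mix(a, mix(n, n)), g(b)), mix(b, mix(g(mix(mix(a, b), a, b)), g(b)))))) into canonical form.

Focus inside:  mix(mix(mix(n, a), g(b)), mix(mix(a, mix(n, n)), g(b)), mix(b, mix(g(mix(mix(a, b), a, b)), g(b))))
Flatten:  mix(n, a, g(b), a, n, n, g(b), b, g(mix(mix(a, b), a, b)), g(b))
Simplify inside:  g(mix(mix(a, b), a, b))  →  g(mix(a, a, b, b))
Units out:  drop n (×3)
Order the arguments:  mix(a, a, b, g(b), g(b), g(b), g(mix(a, a, b, b)))
Reassemble:  g(g(mix(a, a, b, g(b), g(b), g(b), g(mix(a, a, b, b)))))

Answer: g(g(mix(a, a, b, g(b), g(b), g(b), g(mix(a, a, b, b)))))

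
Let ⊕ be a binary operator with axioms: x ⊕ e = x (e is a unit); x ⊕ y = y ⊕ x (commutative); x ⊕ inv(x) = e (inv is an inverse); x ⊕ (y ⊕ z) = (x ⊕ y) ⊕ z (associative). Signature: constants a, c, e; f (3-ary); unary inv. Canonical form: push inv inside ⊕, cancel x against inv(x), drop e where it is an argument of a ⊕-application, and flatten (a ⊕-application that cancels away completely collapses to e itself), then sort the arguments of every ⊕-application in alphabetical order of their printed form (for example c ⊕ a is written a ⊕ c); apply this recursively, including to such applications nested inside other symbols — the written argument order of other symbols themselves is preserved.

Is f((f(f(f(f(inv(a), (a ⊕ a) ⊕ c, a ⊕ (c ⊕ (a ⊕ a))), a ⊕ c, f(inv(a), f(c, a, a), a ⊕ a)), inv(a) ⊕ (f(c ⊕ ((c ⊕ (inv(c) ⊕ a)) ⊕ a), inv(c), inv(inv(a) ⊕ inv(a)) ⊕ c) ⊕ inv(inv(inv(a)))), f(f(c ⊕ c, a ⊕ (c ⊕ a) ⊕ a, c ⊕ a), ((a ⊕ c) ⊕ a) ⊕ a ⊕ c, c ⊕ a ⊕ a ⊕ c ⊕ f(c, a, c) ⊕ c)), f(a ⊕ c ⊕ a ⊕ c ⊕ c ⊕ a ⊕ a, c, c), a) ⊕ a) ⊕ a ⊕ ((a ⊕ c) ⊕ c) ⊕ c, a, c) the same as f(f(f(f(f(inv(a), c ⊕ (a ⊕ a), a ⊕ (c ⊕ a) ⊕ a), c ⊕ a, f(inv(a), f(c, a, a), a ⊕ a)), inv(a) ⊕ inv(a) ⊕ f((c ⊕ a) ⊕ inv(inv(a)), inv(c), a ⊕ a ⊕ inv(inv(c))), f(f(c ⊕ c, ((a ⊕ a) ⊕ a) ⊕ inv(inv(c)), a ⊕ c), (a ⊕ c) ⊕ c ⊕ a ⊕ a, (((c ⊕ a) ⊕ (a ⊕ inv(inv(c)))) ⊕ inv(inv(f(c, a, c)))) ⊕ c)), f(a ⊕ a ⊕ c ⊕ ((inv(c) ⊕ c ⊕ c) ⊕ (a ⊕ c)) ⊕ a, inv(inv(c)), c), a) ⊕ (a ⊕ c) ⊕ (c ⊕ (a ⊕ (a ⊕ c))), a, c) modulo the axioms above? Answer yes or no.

Left:  f((f(f(f(f(inv(a), (a ⊕ a) ⊕ c, a ⊕ (c ⊕ (a ⊕ a))), a ⊕ c, f(inv(a), f(c, a, a), a ⊕ a)), inv(a) ⊕ (f(c ⊕ ((c ⊕ (inv(c) ⊕ a)) ⊕ a), inv(c), inv(inv(a) ⊕ inv(a)) ⊕ c) ⊕ inv(inv(inv(a)))), f(f(c ⊕ c, a ⊕ (c ⊕ a) ⊕ a, c ⊕ a), ((a ⊕ c) ⊕ a) ⊕ a ⊕ c, c ⊕ a ⊕ a ⊕ c ⊕ f(c, a, c) ⊕ c)), f(a ⊕ c ⊕ a ⊕ c ⊕ c ⊕ a ⊕ a, c, c), a) ⊕ a) ⊕ a ⊕ ((a ⊕ c) ⊕ c) ⊕ c, a, c)
  Work inside:  (f(f(f(f(inv(a), (a ⊕ a) ⊕ c, a ⊕ (c ⊕ (a ⊕ a))), a ⊕ c, f(inv(a), f(c, a, a), a ⊕ a)), inv(a) ⊕ (f(c ⊕ ((c ⊕ (inv(c) ⊕ a)) ⊕ a), inv(c), inv(inv(a) ⊕ inv(a)) ⊕ c) ⊕ inv(inv(inv(a)))), f(f(c ⊕ c, a ⊕ (c ⊕ a) ⊕ a, c ⊕ a), ((a ⊕ c) ⊕ a) ⊕ a ⊕ c, c ⊕ a ⊕ a ⊕ c ⊕ f(c, a, c) ⊕ c)), f(a ⊕ c ⊕ a ⊕ c ⊕ c ⊕ a ⊕ a, c, c), a) ⊕ a) ⊕ a ⊕ ((a ⊕ c) ⊕ c) ⊕ c
  Push inv inside:  distribute inv over ⊕ and collapse double inv
  Combine occurrences:  f(f(f(f(inv(a), a ⊕ a ⊕ c, a ⊕ a ⊕ a ⊕ c), a ⊕ c, f(inv(a), f(c, a, a), a ⊕ a)), f(a ⊕ a ⊕ c, inv(c), a ⊕ a ⊕ c) ⊕ inv(a) ⊕ inv(a), f(f(c ⊕ c, a ⊕ a ⊕ a ⊕ c, a ⊕ c), a ⊕ a ⊕ a ⊕ c ⊕ c, a ⊕ a ⊕ c ⊕ c ⊕ c ⊕ f(c, a, c))), f(a ⊕ a ⊕ a ⊕ a ⊕ c ⊕ c ⊕ c, c, c), a) ⊕ a ⊕ a ⊕ a ⊕ c ⊕ c ⊕ c
  Sort arguments:  a ⊕ a ⊕ a ⊕ c ⊕ c ⊕ c ⊕ f(f(f(f(inv(a), a ⊕ a ⊕ c, a ⊕ a ⊕ a ⊕ c), a ⊕ c, f(inv(a), f(c, a, a), a ⊕ a)), f(a ⊕ a ⊕ c, inv(c), a ⊕ a ⊕ c) ⊕ inv(a) ⊕ inv(a), f(f(c ⊕ c, a ⊕ a ⊕ a ⊕ c, a ⊕ c), a ⊕ a ⊕ a ⊕ c ⊕ c, a ⊕ a ⊕ c ⊕ c ⊕ c ⊕ f(c, a, c))), f(a ⊕ a ⊕ a ⊕ a ⊕ c ⊕ c ⊕ c, c, c), a)
  Reassemble:  f(a ⊕ a ⊕ a ⊕ c ⊕ c ⊕ c ⊕ f(f(f(f(inv(a), a ⊕ a ⊕ c, a ⊕ a ⊕ a ⊕ c), a ⊕ c, f(inv(a), f(c, a, a), a ⊕ a)), f(a ⊕ a ⊕ c, inv(c), a ⊕ a ⊕ c) ⊕ inv(a) ⊕ inv(a), f(f(c ⊕ c, a ⊕ a ⊕ a ⊕ c, a ⊕ c), a ⊕ a ⊕ a ⊕ c ⊕ c, a ⊕ a ⊕ c ⊕ c ⊕ c ⊕ f(c, a, c))), f(a ⊕ a ⊕ a ⊕ a ⊕ c ⊕ c ⊕ c, c, c), a), a, c)
Right:  f(f(f(f(f(inv(a), c ⊕ (a ⊕ a), a ⊕ (c ⊕ a) ⊕ a), c ⊕ a, f(inv(a), f(c, a, a), a ⊕ a)), inv(a) ⊕ inv(a) ⊕ f((c ⊕ a) ⊕ inv(inv(a)), inv(c), a ⊕ a ⊕ inv(inv(c))), f(f(c ⊕ c, ((a ⊕ a) ⊕ a) ⊕ inv(inv(c)), a ⊕ c), (a ⊕ c) ⊕ c ⊕ a ⊕ a, (((c ⊕ a) ⊕ (a ⊕ inv(inv(c)))) ⊕ inv(inv(f(c, a, c)))) ⊕ c)), f(a ⊕ a ⊕ c ⊕ ((inv(c) ⊕ c ⊕ c) ⊕ (a ⊕ c)) ⊕ a, inv(inv(c)), c), a) ⊕ (a ⊕ c) ⊕ (c ⊕ (a ⊕ (a ⊕ c))), a, c)
  Focus inside:  f(f(f(f(inv(a), c ⊕ (a ⊕ a), a ⊕ (c ⊕ a) ⊕ a), c ⊕ a, f(inv(a), f(c, a, a), a ⊕ a)), inv(a) ⊕ inv(a) ⊕ f((c ⊕ a) ⊕ inv(inv(a)), inv(c), a ⊕ a ⊕ inv(inv(c))), f(f(c ⊕ c, ((a ⊕ a) ⊕ a) ⊕ inv(inv(c)), a ⊕ c), (a ⊕ c) ⊕ c ⊕ a ⊕ a, (((c ⊕ a) ⊕ (a ⊕ inv(inv(c)))) ⊕ inv(inv(f(c, a, c)))) ⊕ c)), f(a ⊕ a ⊕ c ⊕ ((inv(c) ⊕ c ⊕ c) ⊕ (a ⊕ c)) ⊕ a, inv(inv(c)), c), a) ⊕ (a ⊕ c) ⊕ (c ⊕ (a ⊕ (a ⊕ c)))
  Push inv inside:  distribute inv over ⊕ and collapse double inv
  Combine occurrences:  f(f(f(f(inv(a), a ⊕ a ⊕ c, a ⊕ a ⊕ a ⊕ c), a ⊕ c, f(inv(a), f(c, a, a), a ⊕ a)), f(a ⊕ a ⊕ c, inv(c), a ⊕ a ⊕ c) ⊕ inv(a) ⊕ inv(a), f(f(c ⊕ c, a ⊕ a ⊕ a ⊕ c, a ⊕ c), a ⊕ a ⊕ a ⊕ c ⊕ c, a ⊕ a ⊕ c ⊕ c ⊕ c ⊕ f(c, a, c))), f(a ⊕ a ⊕ a ⊕ a ⊕ c ⊕ c ⊕ c, c, c), a) ⊕ a ⊕ a ⊕ a ⊕ c ⊕ c ⊕ c
  Sort:  a ⊕ a ⊕ a ⊕ c ⊕ c ⊕ c ⊕ f(f(f(f(inv(a), a ⊕ a ⊕ c, a ⊕ a ⊕ a ⊕ c), a ⊕ c, f(inv(a), f(c, a, a), a ⊕ a)), f(a ⊕ a ⊕ c, inv(c), a ⊕ a ⊕ c) ⊕ inv(a) ⊕ inv(a), f(f(c ⊕ c, a ⊕ a ⊕ a ⊕ c, a ⊕ c), a ⊕ a ⊕ a ⊕ c ⊕ c, a ⊕ a ⊕ c ⊕ c ⊕ c ⊕ f(c, a, c))), f(a ⊕ a ⊕ a ⊕ a ⊕ c ⊕ c ⊕ c, c, c), a)
  Reassemble:  f(a ⊕ a ⊕ a ⊕ c ⊕ c ⊕ c ⊕ f(f(f(f(inv(a), a ⊕ a ⊕ c, a ⊕ a ⊕ a ⊕ c), a ⊕ c, f(inv(a), f(c, a, a), a ⊕ a)), f(a ⊕ a ⊕ c, inv(c), a ⊕ a ⊕ c) ⊕ inv(a) ⊕ inv(a), f(f(c ⊕ c, a ⊕ a ⊕ a ⊕ c, a ⊕ c), a ⊕ a ⊕ a ⊕ c ⊕ c, a ⊕ a ⊕ c ⊕ c ⊕ c ⊕ f(c, a, c))), f(a ⊕ a ⊕ a ⊕ a ⊕ c ⊕ c ⊕ c, c, c), a), a, c)

Answer: yes — both canonical forms are f(a ⊕ a ⊕ a ⊕ c ⊕ c ⊕ c ⊕ f(f(f(f(inv(a), a ⊕ a ⊕ c, a ⊕ a ⊕ a ⊕ c), a ⊕ c, f(inv(a), f(c, a, a), a ⊕ a)), f(a ⊕ a ⊕ c, inv(c), a ⊕ a ⊕ c) ⊕ inv(a) ⊕ inv(a), f(f(c ⊕ c, a ⊕ a ⊕ a ⊕ c, a ⊕ c), a ⊕ a ⊕ a ⊕ c ⊕ c, a ⊕ a ⊕ c ⊕ c ⊕ c ⊕ f(c, a, c))), f(a ⊕ a ⊕ a ⊕ a ⊕ c ⊕ c ⊕ c, c, c), a), a, c)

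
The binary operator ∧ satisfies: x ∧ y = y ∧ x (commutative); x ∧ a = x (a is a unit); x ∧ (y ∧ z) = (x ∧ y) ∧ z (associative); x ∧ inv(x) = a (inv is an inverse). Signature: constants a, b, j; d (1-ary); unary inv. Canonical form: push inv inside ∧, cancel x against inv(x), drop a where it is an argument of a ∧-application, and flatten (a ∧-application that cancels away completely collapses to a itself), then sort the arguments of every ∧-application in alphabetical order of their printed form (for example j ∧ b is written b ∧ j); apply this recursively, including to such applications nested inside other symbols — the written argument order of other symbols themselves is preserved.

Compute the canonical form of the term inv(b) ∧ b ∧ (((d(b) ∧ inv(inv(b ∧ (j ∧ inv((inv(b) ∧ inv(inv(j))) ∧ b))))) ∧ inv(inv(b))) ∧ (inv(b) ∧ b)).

Push inv inside:  distribute inv over ∧ and collapse double inv
Cancel inverse pairs:  j cancels
Collect:  b ∧ b ∧ d(b)

Answer: b ∧ b ∧ d(b)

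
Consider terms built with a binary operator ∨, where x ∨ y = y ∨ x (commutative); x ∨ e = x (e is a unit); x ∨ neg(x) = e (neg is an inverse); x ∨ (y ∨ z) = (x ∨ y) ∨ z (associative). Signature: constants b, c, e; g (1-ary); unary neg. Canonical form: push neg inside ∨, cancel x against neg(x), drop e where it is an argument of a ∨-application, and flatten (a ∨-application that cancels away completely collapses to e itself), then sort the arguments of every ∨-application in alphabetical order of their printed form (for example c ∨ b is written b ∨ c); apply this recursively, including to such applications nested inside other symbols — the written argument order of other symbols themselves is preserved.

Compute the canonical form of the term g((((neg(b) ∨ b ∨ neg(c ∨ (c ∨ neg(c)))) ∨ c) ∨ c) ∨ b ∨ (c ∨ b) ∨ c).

Answer: g(b ∨ b ∨ c ∨ c ∨ c)

Derivation:
Descend into:  (((neg(b) ∨ b ∨ neg(c ∨ (c ∨ neg(c)))) ∨ c) ∨ c) ∨ b ∨ (c ∨ b) ∨ c
Push neg inside:  distribute neg over ∨ and collapse double neg
Combine occurrences:  b ∨ b ∨ c ∨ c ∨ c
Put back:  g(b ∨ b ∨ c ∨ c ∨ c)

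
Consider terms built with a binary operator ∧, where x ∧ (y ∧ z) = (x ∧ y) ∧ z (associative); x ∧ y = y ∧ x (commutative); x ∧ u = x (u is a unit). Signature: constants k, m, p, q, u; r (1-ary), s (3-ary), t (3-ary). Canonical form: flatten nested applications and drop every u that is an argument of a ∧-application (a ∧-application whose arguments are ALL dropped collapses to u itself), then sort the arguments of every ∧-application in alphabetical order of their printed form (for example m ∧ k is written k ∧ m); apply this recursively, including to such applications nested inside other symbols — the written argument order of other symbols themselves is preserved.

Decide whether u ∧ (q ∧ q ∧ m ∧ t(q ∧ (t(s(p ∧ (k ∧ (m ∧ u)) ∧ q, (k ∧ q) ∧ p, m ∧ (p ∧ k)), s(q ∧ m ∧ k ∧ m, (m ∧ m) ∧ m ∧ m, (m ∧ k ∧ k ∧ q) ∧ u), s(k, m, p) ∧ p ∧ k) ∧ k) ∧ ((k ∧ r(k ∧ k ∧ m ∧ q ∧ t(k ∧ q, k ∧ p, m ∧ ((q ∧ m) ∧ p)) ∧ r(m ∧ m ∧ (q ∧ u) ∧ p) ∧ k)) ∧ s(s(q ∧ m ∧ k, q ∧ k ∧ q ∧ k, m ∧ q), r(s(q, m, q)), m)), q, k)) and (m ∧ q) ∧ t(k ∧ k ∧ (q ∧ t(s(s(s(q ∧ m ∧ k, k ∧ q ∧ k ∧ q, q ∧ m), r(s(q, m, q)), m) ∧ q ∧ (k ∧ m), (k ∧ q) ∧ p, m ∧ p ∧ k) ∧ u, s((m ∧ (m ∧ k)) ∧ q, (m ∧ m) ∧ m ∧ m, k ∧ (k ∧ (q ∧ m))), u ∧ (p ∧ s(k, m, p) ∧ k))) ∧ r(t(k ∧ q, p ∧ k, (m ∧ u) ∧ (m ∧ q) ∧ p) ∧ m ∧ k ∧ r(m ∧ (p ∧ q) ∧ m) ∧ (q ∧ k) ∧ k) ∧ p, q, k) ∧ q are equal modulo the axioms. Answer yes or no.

Left:  u ∧ (q ∧ q ∧ m ∧ t(q ∧ (t(s(p ∧ (k ∧ (m ∧ u)) ∧ q, (k ∧ q) ∧ p, m ∧ (p ∧ k)), s(q ∧ m ∧ k ∧ m, (m ∧ m) ∧ m ∧ m, (m ∧ k ∧ k ∧ q) ∧ u), s(k, m, p) ∧ p ∧ k) ∧ k) ∧ ((k ∧ r(k ∧ k ∧ m ∧ q ∧ t(k ∧ q, k ∧ p, m ∧ ((q ∧ m) ∧ p)) ∧ r(m ∧ m ∧ (q ∧ u) ∧ p) ∧ k)) ∧ s(s(q ∧ m ∧ k, q ∧ k ∧ q ∧ k, m ∧ q), r(s(q, m, q)), m)), q, k))
  Flatten:  u ∧ q ∧ q ∧ m ∧ t(q ∧ (t(s(p ∧ (k ∧ (m ∧ u)) ∧ q, (k ∧ q) ∧ p, m ∧ (p ∧ k)), s(q ∧ m ∧ k ∧ m, (m ∧ m) ∧ m ∧ m, (m ∧ k ∧ k ∧ q) ∧ u), s(k, m, p) ∧ p ∧ k) ∧ k) ∧ ((k ∧ r(k ∧ k ∧ m ∧ q ∧ t(k ∧ q, k ∧ p, m ∧ ((q ∧ m) ∧ p)) ∧ r(m ∧ m ∧ (q ∧ u) ∧ p) ∧ k)) ∧ s(s(q ∧ m ∧ k, q ∧ k ∧ q ∧ k, m ∧ q), r(s(q, m, q)), m)), q, k)
  Simplify inside:  t(q ∧ (t(s(p ∧ (k ∧ (m ∧ u)) ∧ q, (k ∧ q) ∧ p, m ∧ (p ∧ k)), s(q ∧ m ∧ k ∧ m, (m ∧ m) ∧ m ∧ m, (m ∧ k ∧ k ∧ q) ∧ u), s(k, m, p) ∧ p ∧ k) ∧ k) ∧ ((k ∧ r(k ∧ k ∧ m ∧ q ∧ t(k ∧ q, k ∧ p, m ∧ ((q ∧ m) ∧ p)) ∧ r(m ∧ m ∧ (q ∧ u) ∧ p) ∧ k)) ∧ s(s(q ∧ m ∧ k, q ∧ k ∧ q ∧ k, m ∧ q), r(s(q, m, q)), m)), q, k)  →  t(k ∧ k ∧ q ∧ r(k ∧ k ∧ k ∧ m ∧ q ∧ r(m ∧ m ∧ p ∧ q) ∧ t(k ∧ q, k ∧ p, m ∧ m ∧ p ∧ q)) ∧ s(s(k ∧ m ∧ q, k ∧ k ∧ q ∧ q, m ∧ q), r(s(q, m, q)), m) ∧ t(s(k ∧ m ∧ p ∧ q, k ∧ p ∧ q, k ∧ m ∧ p), s(k ∧ m ∧ m ∧ q, m ∧ m ∧ m ∧ m, k ∧ k ∧ m ∧ q), k ∧ p ∧ s(k, m, p)), q, k)
  Units out:  drop u
  Sort:  m ∧ q ∧ q ∧ t(k ∧ k ∧ q ∧ r(k ∧ k ∧ k ∧ m ∧ q ∧ r(m ∧ m ∧ p ∧ q) ∧ t(k ∧ q, k ∧ p, m ∧ m ∧ p ∧ q)) ∧ s(s(k ∧ m ∧ q, k ∧ k ∧ q ∧ q, m ∧ q), r(s(q, m, q)), m) ∧ t(s(k ∧ m ∧ p ∧ q, k ∧ p ∧ q, k ∧ m ∧ p), s(k ∧ m ∧ m ∧ q, m ∧ m ∧ m ∧ m, k ∧ k ∧ m ∧ q), k ∧ p ∧ s(k, m, p)), q, k)
Right:  (m ∧ q) ∧ t(k ∧ k ∧ (q ∧ t(s(s(s(q ∧ m ∧ k, k ∧ q ∧ k ∧ q, q ∧ m), r(s(q, m, q)), m) ∧ q ∧ (k ∧ m), (k ∧ q) ∧ p, m ∧ p ∧ k) ∧ u, s((m ∧ (m ∧ k)) ∧ q, (m ∧ m) ∧ m ∧ m, k ∧ (k ∧ (q ∧ m))), u ∧ (p ∧ s(k, m, p) ∧ k))) ∧ r(t(k ∧ q, p ∧ k, (m ∧ u) ∧ (m ∧ q) ∧ p) ∧ m ∧ k ∧ r(m ∧ (p ∧ q) ∧ m) ∧ (q ∧ k) ∧ k) ∧ p, q, k) ∧ q
  Merge nested applications:  m ∧ q ∧ t(k ∧ k ∧ (q ∧ t(s(s(s(q ∧ m ∧ k, k ∧ q ∧ k ∧ q, q ∧ m), r(s(q, m, q)), m) ∧ q ∧ (k ∧ m), (k ∧ q) ∧ p, m ∧ p ∧ k) ∧ u, s((m ∧ (m ∧ k)) ∧ q, (m ∧ m) ∧ m ∧ m, k ∧ (k ∧ (q ∧ m))), u ∧ (p ∧ s(k, m, p) ∧ k))) ∧ r(t(k ∧ q, p ∧ k, (m ∧ u) ∧ (m ∧ q) ∧ p) ∧ m ∧ k ∧ r(m ∧ (p ∧ q) ∧ m) ∧ (q ∧ k) ∧ k) ∧ p, q, k) ∧ q
  Inside:  t(k ∧ k ∧ (q ∧ t(s(s(s(q ∧ m ∧ k, k ∧ q ∧ k ∧ q, q ∧ m), r(s(q, m, q)), m) ∧ q ∧ (k ∧ m), (k ∧ q) ∧ p, m ∧ p ∧ k) ∧ u, s((m ∧ (m ∧ k)) ∧ q, (m ∧ m) ∧ m ∧ m, k ∧ (k ∧ (q ∧ m))), u ∧ (p ∧ s(k, m, p) ∧ k))) ∧ r(t(k ∧ q, p ∧ k, (m ∧ u) ∧ (m ∧ q) ∧ p) ∧ m ∧ k ∧ r(m ∧ (p ∧ q) ∧ m) ∧ (q ∧ k) ∧ k) ∧ p, q, k)  →  t(k ∧ k ∧ p ∧ q ∧ r(k ∧ k ∧ k ∧ m ∧ q ∧ r(m ∧ m ∧ p ∧ q) ∧ t(k ∧ q, k ∧ p, m ∧ m ∧ p ∧ q)) ∧ t(s(k ∧ m ∧ q ∧ s(s(k ∧ m ∧ q, k ∧ k ∧ q ∧ q, m ∧ q), r(s(q, m, q)), m), k ∧ p ∧ q, k ∧ m ∧ p), s(k ∧ m ∧ m ∧ q, m ∧ m ∧ m ∧ m, k ∧ k ∧ m ∧ q), k ∧ p ∧ s(k, m, p)), q, k)
  Sort arguments:  m ∧ q ∧ q ∧ t(k ∧ k ∧ p ∧ q ∧ r(k ∧ k ∧ k ∧ m ∧ q ∧ r(m ∧ m ∧ p ∧ q) ∧ t(k ∧ q, k ∧ p, m ∧ m ∧ p ∧ q)) ∧ t(s(k ∧ m ∧ q ∧ s(s(k ∧ m ∧ q, k ∧ k ∧ q ∧ q, m ∧ q), r(s(q, m, q)), m), k ∧ p ∧ q, k ∧ m ∧ p), s(k ∧ m ∧ m ∧ q, m ∧ m ∧ m ∧ m, k ∧ k ∧ m ∧ q), k ∧ p ∧ s(k, m, p)), q, k)

Answer: no — m ∧ q ∧ q ∧ t(k ∧ k ∧ q ∧ r(k ∧ k ∧ k ∧ m ∧ q ∧ r(m ∧ m ∧ p ∧ q) ∧ t(k ∧ q, k ∧ p, m ∧ m ∧ p ∧ q)) ∧ s(s(k ∧ m ∧ q, k ∧ k ∧ q ∧ q, m ∧ q), r(s(q, m, q)), m) ∧ t(s(k ∧ m ∧ p ∧ q, k ∧ p ∧ q, k ∧ m ∧ p), s(k ∧ m ∧ m ∧ q, m ∧ m ∧ m ∧ m, k ∧ k ∧ m ∧ q), k ∧ p ∧ s(k, m, p)), q, k) vs m ∧ q ∧ q ∧ t(k ∧ k ∧ p ∧ q ∧ r(k ∧ k ∧ k ∧ m ∧ q ∧ r(m ∧ m ∧ p ∧ q) ∧ t(k ∧ q, k ∧ p, m ∧ m ∧ p ∧ q)) ∧ t(s(k ∧ m ∧ q ∧ s(s(k ∧ m ∧ q, k ∧ k ∧ q ∧ q, m ∧ q), r(s(q, m, q)), m), k ∧ p ∧ q, k ∧ m ∧ p), s(k ∧ m ∧ m ∧ q, m ∧ m ∧ m ∧ m, k ∧ k ∧ m ∧ q), k ∧ p ∧ s(k, m, p)), q, k)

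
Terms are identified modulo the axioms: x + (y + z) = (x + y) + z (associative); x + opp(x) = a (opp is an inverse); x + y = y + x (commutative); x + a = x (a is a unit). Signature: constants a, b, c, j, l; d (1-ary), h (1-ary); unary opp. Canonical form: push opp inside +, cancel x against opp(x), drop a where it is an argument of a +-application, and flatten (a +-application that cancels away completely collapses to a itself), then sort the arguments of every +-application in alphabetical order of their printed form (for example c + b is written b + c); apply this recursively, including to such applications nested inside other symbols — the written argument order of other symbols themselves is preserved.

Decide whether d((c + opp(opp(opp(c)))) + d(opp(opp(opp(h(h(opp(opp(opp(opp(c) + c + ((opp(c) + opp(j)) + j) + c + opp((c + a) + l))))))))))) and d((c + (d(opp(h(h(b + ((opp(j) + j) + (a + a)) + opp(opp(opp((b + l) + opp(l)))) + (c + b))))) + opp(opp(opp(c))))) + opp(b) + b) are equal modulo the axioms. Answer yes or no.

Left:  d((c + opp(opp(opp(c)))) + d(opp(opp(opp(h(h(opp(opp(opp(opp(c) + c + ((opp(c) + opp(j)) + j) + c + opp((c + a) + l)))))))))))
  Work inside:  (c + opp(opp(opp(c)))) + d(opp(opp(opp(h(h(opp(opp(opp(opp(c) + c + ((opp(c) + opp(j)) + j) + c + opp((c + a) + l))))))))))
  Push opp inside:  distribute opp over + and collapse double opp
  Inverses cancel:  c cancels
  Combine occurrences:  d(opp(h(h(c + l))))
  Rebuild:  d(d(opp(h(h(c + l)))))
Right:  d((c + (d(opp(h(h(b + ((opp(j) + j) + (a + a)) + opp(opp(opp((b + l) + opp(l)))) + (c + b))))) + opp(opp(opp(c))))) + opp(b) + b)
  Work inside:  (c + (d(opp(h(h(b + ((opp(j) + j) + (a + a)) + opp(opp(opp((b + l) + opp(l)))) + (c + b))))) + opp(opp(opp(c))))) + opp(b) + b
  Push opp inside:  distribute opp over + and collapse double opp
  Cancel:  c cancels; b cancels
  Collect terms:  d(opp(h(h(b + c))))
  Put back:  d(d(opp(h(h(b + c)))))

Answer: no — d(d(opp(h(h(c + l))))) vs d(d(opp(h(h(b + c)))))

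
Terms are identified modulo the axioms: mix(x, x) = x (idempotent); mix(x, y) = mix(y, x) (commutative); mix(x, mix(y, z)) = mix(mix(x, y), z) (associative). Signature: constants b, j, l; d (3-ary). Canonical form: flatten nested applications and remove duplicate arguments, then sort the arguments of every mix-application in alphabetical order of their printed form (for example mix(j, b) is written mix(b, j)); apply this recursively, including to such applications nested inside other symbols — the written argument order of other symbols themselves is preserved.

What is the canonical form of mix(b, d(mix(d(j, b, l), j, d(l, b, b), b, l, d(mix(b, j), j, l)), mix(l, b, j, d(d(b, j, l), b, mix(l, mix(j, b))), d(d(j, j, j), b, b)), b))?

Answer: mix(b, d(mix(b, d(j, b, l), d(l, b, b), d(mix(b, j), j, l), j, l), mix(b, d(d(b, j, l), b, mix(b, j, l)), d(d(j, j, j), b, b), j, l), b))

Derivation:
Simplify inside:  d(mix(d(j, b, l), j, d(l, b, b), b, l, d(mix(b, j), j, l)), mix(l, b, j, d(d(b, j, l), b, mix(l, mix(j, b))), d(d(j, j, j), b, b)), b)  →  d(mix(b, d(j, b, l), d(l, b, b), d(mix(b, j), j, l), j, l), mix(b, d(d(b, j, l), b, mix(b, j, l)), d(d(j, j, j), b, b), j, l), b)
Order the arguments:  mix(b, d(mix(b, d(j, b, l), d(l, b, b), d(mix(b, j), j, l), j, l), mix(b, d(d(b, j, l), b, mix(b, j, l)), d(d(j, j, j), b, b), j, l), b))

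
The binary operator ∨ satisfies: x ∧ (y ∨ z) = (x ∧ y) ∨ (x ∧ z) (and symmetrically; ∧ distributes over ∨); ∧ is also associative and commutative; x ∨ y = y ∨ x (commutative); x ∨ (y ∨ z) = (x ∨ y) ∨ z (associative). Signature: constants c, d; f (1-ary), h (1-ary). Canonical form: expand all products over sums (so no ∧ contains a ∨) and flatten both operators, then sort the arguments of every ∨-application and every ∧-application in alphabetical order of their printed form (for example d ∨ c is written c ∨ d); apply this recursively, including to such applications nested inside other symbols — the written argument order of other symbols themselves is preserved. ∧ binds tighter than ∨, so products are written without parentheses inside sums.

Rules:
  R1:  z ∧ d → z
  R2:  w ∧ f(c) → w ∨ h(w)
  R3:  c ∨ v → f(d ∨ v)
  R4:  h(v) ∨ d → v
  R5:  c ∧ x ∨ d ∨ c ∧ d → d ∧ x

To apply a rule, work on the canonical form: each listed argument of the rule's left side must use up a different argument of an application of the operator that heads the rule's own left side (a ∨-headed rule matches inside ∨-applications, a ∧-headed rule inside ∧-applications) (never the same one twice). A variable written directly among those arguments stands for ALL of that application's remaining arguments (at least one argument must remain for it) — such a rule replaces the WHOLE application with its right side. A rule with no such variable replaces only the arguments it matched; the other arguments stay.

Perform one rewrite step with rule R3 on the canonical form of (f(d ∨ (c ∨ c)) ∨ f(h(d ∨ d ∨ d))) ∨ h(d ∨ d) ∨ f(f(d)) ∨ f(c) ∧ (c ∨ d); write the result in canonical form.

Canonical form:  c ∧ f(c) ∨ d ∧ f(c) ∨ f(c ∨ c ∨ d) ∨ f(f(d)) ∨ f(h(d ∨ d ∨ d)) ∨ h(d ∨ d)
Match R3:  consume c;  v := c ∨ d
The extension variable absorbs all remaining arguments, so the whole application is rewritten.
Result:  c ∧ f(c) ∨ d ∧ f(c) ∨ f(f(c ∨ d ∨ d)) ∨ f(f(d)) ∨ f(h(d ∨ d ∨ d)) ∨ h(d ∨ d)

Answer: c ∧ f(c) ∨ d ∧ f(c) ∨ f(f(c ∨ d ∨ d)) ∨ f(f(d)) ∨ f(h(d ∨ d ∨ d)) ∨ h(d ∨ d)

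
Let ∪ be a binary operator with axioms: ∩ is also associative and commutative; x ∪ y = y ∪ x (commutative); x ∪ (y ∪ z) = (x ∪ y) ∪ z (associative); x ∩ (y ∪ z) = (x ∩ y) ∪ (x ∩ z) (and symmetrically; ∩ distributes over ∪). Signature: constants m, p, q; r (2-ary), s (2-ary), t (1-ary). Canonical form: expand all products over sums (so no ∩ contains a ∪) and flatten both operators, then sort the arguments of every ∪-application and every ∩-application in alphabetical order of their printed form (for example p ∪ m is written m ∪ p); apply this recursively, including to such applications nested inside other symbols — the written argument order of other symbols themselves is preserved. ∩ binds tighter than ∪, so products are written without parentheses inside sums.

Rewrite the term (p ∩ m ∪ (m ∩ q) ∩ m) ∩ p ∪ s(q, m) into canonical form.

Answer: m ∩ m ∩ p ∩ q ∪ m ∩ p ∩ p ∪ s(q, m)

Derivation:
Distribute:  m ∩ p ∩ p ∪ m ∩ m ∩ p ∩ q ∪ s(q, m)
Order the arguments:  m ∩ m ∩ p ∩ q ∪ m ∩ p ∩ p ∪ s(q, m)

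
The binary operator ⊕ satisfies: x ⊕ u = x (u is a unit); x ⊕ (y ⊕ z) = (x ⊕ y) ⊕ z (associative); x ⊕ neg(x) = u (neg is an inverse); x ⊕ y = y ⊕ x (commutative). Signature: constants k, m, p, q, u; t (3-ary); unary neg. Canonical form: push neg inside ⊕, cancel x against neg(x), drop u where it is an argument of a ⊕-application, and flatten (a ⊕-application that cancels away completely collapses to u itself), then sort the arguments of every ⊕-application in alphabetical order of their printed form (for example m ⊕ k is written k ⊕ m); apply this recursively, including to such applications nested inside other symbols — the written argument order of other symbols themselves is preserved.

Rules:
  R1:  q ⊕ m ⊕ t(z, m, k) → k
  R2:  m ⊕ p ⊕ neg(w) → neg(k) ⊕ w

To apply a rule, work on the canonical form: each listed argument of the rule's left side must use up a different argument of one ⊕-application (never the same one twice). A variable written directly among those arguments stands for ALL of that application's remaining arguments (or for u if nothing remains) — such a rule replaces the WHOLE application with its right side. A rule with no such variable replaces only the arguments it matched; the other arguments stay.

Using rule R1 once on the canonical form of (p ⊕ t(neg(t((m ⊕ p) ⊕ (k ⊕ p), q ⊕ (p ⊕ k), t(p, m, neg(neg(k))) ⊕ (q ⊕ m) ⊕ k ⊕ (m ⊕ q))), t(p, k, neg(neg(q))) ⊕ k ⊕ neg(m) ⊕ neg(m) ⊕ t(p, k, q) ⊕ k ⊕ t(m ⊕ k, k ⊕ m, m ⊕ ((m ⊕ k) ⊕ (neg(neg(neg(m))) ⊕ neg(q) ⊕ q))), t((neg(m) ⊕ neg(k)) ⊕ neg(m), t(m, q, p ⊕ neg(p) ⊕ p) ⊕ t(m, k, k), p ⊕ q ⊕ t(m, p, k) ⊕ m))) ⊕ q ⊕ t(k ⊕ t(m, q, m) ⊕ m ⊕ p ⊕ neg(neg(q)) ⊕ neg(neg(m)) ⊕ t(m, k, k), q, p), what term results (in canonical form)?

Canonical form:  p ⊕ q ⊕ t(k ⊕ m ⊕ m ⊕ p ⊕ q ⊕ t(m, k, k) ⊕ t(m, q, m), q, p) ⊕ t(neg(t(k ⊕ m ⊕ p ⊕ p, k ⊕ p ⊕ q, k ⊕ m ⊕ m ⊕ q ⊕ q ⊕ t(p, m, k))), k ⊕ k ⊕ neg(m) ⊕ neg(m) ⊕ t(k ⊕ m, k ⊕ m, k ⊕ m) ⊕ t(p, k, q) ⊕ t(p, k, q), t(neg(k) ⊕ neg(m) ⊕ neg(m), t(m, k, k) ⊕ t(m, q, p), m ⊕ p ⊕ q ⊕ t(m, p, k)))
Match R1:  consume m, q, t(p, m, k);  z := p
Giving:  p ⊕ q ⊕ t(k ⊕ m ⊕ m ⊕ p ⊕ q ⊕ t(m, k, k) ⊕ t(m, q, m), q, p) ⊕ t(neg(t(k ⊕ m ⊕ p ⊕ p, k ⊕ p ⊕ q, k ⊕ k ⊕ m ⊕ q)), k ⊕ k ⊕ neg(m) ⊕ neg(m) ⊕ t(k ⊕ m, k ⊕ m, k ⊕ m) ⊕ t(p, k, q) ⊕ t(p, k, q), t(neg(k) ⊕ neg(m) ⊕ neg(m), t(m, k, k) ⊕ t(m, q, p), m ⊕ p ⊕ q ⊕ t(m, p, k)))

Answer: p ⊕ q ⊕ t(k ⊕ m ⊕ m ⊕ p ⊕ q ⊕ t(m, k, k) ⊕ t(m, q, m), q, p) ⊕ t(neg(t(k ⊕ m ⊕ p ⊕ p, k ⊕ p ⊕ q, k ⊕ k ⊕ m ⊕ q)), k ⊕ k ⊕ neg(m) ⊕ neg(m) ⊕ t(k ⊕ m, k ⊕ m, k ⊕ m) ⊕ t(p, k, q) ⊕ t(p, k, q), t(neg(k) ⊕ neg(m) ⊕ neg(m), t(m, k, k) ⊕ t(m, q, p), m ⊕ p ⊕ q ⊕ t(m, p, k)))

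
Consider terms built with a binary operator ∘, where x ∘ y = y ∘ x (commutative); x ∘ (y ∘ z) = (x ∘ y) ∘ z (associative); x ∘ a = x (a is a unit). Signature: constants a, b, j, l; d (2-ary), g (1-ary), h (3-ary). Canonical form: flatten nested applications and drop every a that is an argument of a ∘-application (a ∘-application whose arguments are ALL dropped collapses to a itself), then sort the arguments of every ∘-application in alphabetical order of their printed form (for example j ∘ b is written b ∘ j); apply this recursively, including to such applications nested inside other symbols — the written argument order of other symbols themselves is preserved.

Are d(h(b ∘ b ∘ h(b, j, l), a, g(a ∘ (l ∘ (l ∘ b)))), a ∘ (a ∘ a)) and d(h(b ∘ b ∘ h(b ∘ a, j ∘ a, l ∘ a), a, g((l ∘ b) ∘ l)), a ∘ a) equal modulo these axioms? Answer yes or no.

Answer: yes — both canonical forms are d(h(b ∘ b ∘ h(b, j, l), a, g(b ∘ l ∘ l)), a)

Derivation:
Left:  d(h(b ∘ b ∘ h(b, j, l), a, g(a ∘ (l ∘ (l ∘ b)))), a ∘ (a ∘ a))
  Descend into:  a ∘ (l ∘ (l ∘ b))
  Merge nested applications:  a ∘ l ∘ l ∘ b
  Unit:  drop a
  Order the arguments:  b ∘ l ∘ l
  Put back:  d(h(b ∘ b ∘ h(b, j, l), a, g(b ∘ l ∘ l)), a)
Right:  d(h(b ∘ b ∘ h(b ∘ a, j ∘ a, l ∘ a), a, g((l ∘ b) ∘ l)), a ∘ a)
  Work inside:  b ∘ b ∘ h(b ∘ a, j ∘ a, l ∘ a)
  Inside:  h(b ∘ a, j ∘ a, l ∘ a)  →  h(b, j, l)
  Sort arguments:  b ∘ b ∘ h(b, j, l)
  Rebuild:  d(h(b ∘ b ∘ h(b, j, l), a, g(b ∘ l ∘ l)), a)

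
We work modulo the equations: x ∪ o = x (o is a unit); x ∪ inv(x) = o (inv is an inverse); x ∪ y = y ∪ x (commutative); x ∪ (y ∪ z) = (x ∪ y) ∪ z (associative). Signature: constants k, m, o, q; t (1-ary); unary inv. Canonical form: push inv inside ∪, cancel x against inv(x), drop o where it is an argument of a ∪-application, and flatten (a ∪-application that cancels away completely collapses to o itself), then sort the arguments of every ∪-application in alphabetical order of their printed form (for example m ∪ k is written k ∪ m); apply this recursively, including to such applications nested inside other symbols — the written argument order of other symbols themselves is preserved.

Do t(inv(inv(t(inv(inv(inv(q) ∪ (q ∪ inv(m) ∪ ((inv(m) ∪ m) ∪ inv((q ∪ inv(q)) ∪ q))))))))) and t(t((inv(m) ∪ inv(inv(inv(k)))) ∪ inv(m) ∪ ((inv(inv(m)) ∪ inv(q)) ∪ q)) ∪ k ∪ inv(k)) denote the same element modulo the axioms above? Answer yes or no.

Answer: no — t(t(inv(m) ∪ inv(q))) vs t(t(inv(k) ∪ inv(m)))

Derivation:
Left:  t(inv(inv(t(inv(inv(inv(q) ∪ (q ∪ inv(m) ∪ ((inv(m) ∪ m) ∪ inv((q ∪ inv(q)) ∪ q)))))))))
  Descend into:  inv(q) ∪ (q ∪ inv(m) ∪ ((inv(m) ∪ m) ∪ inv((q ∪ inv(q)) ∪ q)))
  Push inv inside:  distribute inv over ∪ and collapse double inv
  Collect terms:  inv(q) ∪ inv(m)
  Sort:  inv(m) ∪ inv(q)
  Rebuild:  t(t(inv(m) ∪ inv(q)))
Right:  t(t((inv(m) ∪ inv(inv(inv(k)))) ∪ inv(m) ∪ ((inv(inv(m)) ∪ inv(q)) ∪ q)) ∪ k ∪ inv(k))
  Descend into:  t((inv(m) ∪ inv(inv(inv(k)))) ∪ inv(m) ∪ ((inv(inv(m)) ∪ inv(q)) ∪ q)) ∪ k ∪ inv(k)
  Push inv inside:  distribute inv over ∪ and collapse double inv
  Cancel inverse pairs:  k cancels
  Combine occurrences:  t(inv(k) ∪ inv(m))
  Rebuild:  t(t(inv(k) ∪ inv(m)))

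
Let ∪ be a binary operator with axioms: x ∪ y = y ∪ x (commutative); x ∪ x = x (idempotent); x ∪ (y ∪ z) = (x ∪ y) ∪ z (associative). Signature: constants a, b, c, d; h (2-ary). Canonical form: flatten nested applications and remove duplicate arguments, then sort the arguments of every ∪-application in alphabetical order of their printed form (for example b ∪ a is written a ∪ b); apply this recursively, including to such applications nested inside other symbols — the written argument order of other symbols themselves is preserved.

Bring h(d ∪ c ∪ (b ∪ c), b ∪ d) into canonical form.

Answer: h(b ∪ c ∪ d, b ∪ d)

Derivation:
Descend into:  d ∪ c ∪ (b ∪ c)
Merge nested applications:  d ∪ c ∪ b ∪ c
Deduplicate:  drop duplicate c
Order the arguments:  b ∪ c ∪ d
Rebuild:  h(b ∪ c ∪ d, b ∪ d)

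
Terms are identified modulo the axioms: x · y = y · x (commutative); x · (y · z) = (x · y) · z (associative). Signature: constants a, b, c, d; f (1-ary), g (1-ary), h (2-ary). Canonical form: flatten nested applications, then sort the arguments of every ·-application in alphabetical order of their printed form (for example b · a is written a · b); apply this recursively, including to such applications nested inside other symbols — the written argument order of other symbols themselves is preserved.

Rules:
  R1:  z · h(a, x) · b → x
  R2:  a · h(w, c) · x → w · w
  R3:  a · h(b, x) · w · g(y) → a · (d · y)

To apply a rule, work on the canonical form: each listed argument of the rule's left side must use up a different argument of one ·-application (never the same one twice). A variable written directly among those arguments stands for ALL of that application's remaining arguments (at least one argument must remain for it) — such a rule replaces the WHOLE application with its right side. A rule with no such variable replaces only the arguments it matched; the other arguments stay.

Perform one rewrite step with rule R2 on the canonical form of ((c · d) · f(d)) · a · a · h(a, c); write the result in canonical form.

Answer: a · a

Derivation:
Canonical form:  a · a · c · d · f(d) · h(a, c)
Match R2:  consume a, h(a, c);  w := a, x := a · c · d · f(d)
The extension variable absorbs all remaining arguments, so the whole application is rewritten.
New term:  a · a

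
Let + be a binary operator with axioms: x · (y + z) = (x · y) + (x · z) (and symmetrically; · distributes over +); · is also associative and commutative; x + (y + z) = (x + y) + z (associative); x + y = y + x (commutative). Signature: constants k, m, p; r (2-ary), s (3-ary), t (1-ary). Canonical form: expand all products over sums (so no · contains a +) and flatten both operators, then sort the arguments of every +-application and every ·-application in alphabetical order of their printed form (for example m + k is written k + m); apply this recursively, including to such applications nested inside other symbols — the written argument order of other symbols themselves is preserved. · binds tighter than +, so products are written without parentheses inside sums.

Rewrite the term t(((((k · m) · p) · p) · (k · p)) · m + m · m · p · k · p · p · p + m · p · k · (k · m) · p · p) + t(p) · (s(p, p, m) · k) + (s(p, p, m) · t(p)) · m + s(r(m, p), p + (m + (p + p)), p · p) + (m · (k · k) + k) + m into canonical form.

Flatten:  t(k · k · m · m · p · p · p + k · k · m · m · p · p · p + k · m · m · p · p · p · p) + k · s(p, p, m) · t(p) + m · s(p, p, m) · t(p) + s(r(m, p), m + p + p + p, p · p) + k · k · m + k + m
Sort arguments:  k + k · k · m + k · s(p, p, m) · t(p) + m + m · s(p, p, m) · t(p) + s(r(m, p), m + p + p + p, p · p) + t(k · k · m · m · p · p · p + k · k · m · m · p · p · p + k · m · m · p · p · p · p)

Answer: k + k · k · m + k · s(p, p, m) · t(p) + m + m · s(p, p, m) · t(p) + s(r(m, p), m + p + p + p, p · p) + t(k · k · m · m · p · p · p + k · k · m · m · p · p · p + k · m · m · p · p · p · p)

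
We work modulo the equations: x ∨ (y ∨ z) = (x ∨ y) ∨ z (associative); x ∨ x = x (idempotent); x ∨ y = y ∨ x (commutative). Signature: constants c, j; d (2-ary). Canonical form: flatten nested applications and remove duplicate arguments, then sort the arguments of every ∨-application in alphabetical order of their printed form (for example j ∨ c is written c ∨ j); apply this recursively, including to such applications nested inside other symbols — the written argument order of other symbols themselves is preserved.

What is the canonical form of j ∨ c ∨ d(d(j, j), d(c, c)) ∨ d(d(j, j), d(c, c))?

Idempotence:  drop duplicate d(d(j, j), d(c, c))
Sort arguments:  c ∨ d(d(j, j), d(c, c)) ∨ j

Answer: c ∨ d(d(j, j), d(c, c)) ∨ j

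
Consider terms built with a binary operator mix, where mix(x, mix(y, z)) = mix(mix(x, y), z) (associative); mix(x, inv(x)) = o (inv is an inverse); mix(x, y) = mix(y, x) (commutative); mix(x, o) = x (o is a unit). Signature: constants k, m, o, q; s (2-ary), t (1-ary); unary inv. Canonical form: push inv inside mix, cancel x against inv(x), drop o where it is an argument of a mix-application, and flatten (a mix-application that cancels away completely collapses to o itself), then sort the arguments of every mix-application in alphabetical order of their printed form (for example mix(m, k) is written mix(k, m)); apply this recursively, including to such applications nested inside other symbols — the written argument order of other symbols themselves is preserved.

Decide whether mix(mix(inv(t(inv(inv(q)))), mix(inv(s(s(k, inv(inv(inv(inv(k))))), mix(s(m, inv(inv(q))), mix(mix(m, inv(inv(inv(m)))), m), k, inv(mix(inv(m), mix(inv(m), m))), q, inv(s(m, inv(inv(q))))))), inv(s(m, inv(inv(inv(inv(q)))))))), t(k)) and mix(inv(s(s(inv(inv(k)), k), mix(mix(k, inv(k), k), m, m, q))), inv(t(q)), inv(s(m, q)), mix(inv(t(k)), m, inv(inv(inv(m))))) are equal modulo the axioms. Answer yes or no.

Answer: no — mix(inv(s(m, q)), inv(s(s(k, k), mix(k, m, m, q))), inv(t(q)), t(k)) vs mix(inv(s(m, q)), inv(s(s(k, k), mix(k, m, m, q))), inv(t(k)), inv(t(q)))

Derivation:
Left:  mix(mix(inv(t(inv(inv(q)))), mix(inv(s(s(k, inv(inv(inv(inv(k))))), mix(s(m, inv(inv(q))), mix(mix(m, inv(inv(inv(m)))), m), k, inv(mix(inv(m), mix(inv(m), m))), q, inv(s(m, inv(inv(q))))))), inv(s(m, inv(inv(inv(inv(q)))))))), t(k))
  Push inv inside:  distribute inv over mix and collapse double inv
  Collect:  mix(inv(t(q)), inv(s(s(k, k), mix(k, m, m, q))), inv(s(m, q)), t(k))
  Sort:  mix(inv(s(m, q)), inv(s(s(k, k), mix(k, m, m, q))), inv(t(q)), t(k))
Right:  mix(inv(s(s(inv(inv(k)), k), mix(mix(k, inv(k), k), m, m, q))), inv(t(q)), inv(s(m, q)), mix(inv(t(k)), m, inv(inv(inv(m)))))
  Push inv inside:  distribute inv over mix and collapse double inv
  Cancel:  m cancels
  Combine occurrences:  mix(inv(s(s(k, k), mix(k, m, m, q))), inv(t(q)), inv(s(m, q)), inv(t(k)))
  Sort:  mix(inv(s(m, q)), inv(s(s(k, k), mix(k, m, m, q))), inv(t(k)), inv(t(q)))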